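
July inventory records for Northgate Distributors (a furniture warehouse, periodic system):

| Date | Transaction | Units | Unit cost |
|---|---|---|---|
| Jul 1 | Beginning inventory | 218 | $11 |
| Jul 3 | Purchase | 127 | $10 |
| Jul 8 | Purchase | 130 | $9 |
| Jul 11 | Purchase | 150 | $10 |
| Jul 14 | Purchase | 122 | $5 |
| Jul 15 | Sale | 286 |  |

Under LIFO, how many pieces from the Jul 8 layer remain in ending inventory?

Jul 15, 286 sold [LIFO — newest first]: 122 @ $5 + 150 @ $10 + 14 @ $9 = $2,236
Ending inventory: 218 @ $11 + 127 @ $10 + 116 @ $9 = $4,712

116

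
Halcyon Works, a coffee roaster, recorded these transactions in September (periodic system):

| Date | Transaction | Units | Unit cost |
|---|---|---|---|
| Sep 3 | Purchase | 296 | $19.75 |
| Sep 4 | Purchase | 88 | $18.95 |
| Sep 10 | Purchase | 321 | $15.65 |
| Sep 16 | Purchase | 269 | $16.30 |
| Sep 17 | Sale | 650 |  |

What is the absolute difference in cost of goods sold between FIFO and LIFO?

FIFO COGS: 296 @ $19.75 + 88 @ $18.95 + 266 @ $15.65 = $11,676.50
LIFO COGS: 269 @ $16.30 + 321 @ $15.65 + 60 @ $18.95 = $10,545.35
Difference = |$11,676.50 − $10,545.35| = $1,131.15

$1,131.15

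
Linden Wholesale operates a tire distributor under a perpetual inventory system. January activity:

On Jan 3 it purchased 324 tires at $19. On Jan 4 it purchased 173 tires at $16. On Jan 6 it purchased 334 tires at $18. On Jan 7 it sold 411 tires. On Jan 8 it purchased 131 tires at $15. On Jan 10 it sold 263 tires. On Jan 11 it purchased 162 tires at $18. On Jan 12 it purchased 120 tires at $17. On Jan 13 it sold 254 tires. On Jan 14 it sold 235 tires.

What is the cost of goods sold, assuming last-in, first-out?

COGS = $20,318

Jan 7, 411 sold [LIFO — newest first]: 334 @ $18 + 77 @ $16 = $7,244
Jan 10, 263 sold [LIFO — newest first]: 131 @ $15 + 96 @ $16 + 36 @ $19 = $4,185
Jan 13, 254 sold [LIFO — newest first]: 120 @ $17 + 134 @ $18 = $4,452
Jan 14, 235 sold [LIFO — newest first]: 28 @ $18 + 207 @ $19 = $4,437
Total COGS = $7,244 + $4,185 + $4,452 + $4,437 = $20,318
Ending inventory: 81 @ $19 = $1,539
Check: goods available $21,857 = COGS $20,318 + ending $1,539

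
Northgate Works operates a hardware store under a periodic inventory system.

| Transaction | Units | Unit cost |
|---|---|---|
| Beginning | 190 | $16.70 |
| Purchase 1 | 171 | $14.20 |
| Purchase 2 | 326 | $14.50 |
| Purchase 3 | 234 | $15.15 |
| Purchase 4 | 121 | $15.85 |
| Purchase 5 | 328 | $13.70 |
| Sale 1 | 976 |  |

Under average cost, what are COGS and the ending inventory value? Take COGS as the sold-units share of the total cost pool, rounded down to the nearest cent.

Sale 1, sell 976: 976/1370 × $20,284.75 → $14,451.03
Ending inventory (cost pool remaining) = $5,833.72

COGS = $14,451.03; ending inventory = $5,833.72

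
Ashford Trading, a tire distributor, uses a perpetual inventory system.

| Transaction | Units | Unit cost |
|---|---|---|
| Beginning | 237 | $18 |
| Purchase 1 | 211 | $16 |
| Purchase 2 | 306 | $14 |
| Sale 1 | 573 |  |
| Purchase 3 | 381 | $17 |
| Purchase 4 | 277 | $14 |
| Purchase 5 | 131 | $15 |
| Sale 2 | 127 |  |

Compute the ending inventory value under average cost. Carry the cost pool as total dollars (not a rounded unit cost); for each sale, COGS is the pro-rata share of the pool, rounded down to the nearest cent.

After Beginning: 237 on hand, pool $4,266.00 (≈ $18.0000 each)
After Purchase 1: 448 on hand, pool $7,642.00 (≈ $17.0580 each)
After Purchase 2: 754 on hand, pool $11,926.00 (≈ $15.8170 each)
Sale 1, sell 573: 573/754 × $11,926.00 → $9,063.12
After Purchase 3: 562 on hand, pool $9,339.88 (≈ $16.6190 each)
After Purchase 4: 839 on hand, pool $13,217.88 (≈ $15.7543 each)
After Purchase 5: 970 on hand, pool $15,182.88 (≈ $15.6525 each)
Sale 2, sell 127: 127/970 × $15,182.88 → $1,987.86
Total COGS = $9,063.12 + $1,987.86 = $11,050.98
Ending inventory (cost pool remaining) = $13,195.02

Ending inventory = $13,195.02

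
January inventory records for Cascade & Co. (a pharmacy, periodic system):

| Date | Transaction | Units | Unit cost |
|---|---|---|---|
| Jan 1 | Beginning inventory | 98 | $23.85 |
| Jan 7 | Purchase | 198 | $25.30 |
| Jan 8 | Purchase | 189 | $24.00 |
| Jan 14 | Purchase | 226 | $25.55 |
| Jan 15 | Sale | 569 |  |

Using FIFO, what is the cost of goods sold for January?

COGS = $14,028.90

Jan 15, 569 sold [FIFO — oldest first]: 98 @ $23.85 + 198 @ $25.30 + 189 @ $24.00 + 84 @ $25.55 = $14,028.90
Ending inventory: 142 @ $25.55 = $3,628.10
Check: goods available $17,657.00 = COGS $14,028.90 + ending $3,628.10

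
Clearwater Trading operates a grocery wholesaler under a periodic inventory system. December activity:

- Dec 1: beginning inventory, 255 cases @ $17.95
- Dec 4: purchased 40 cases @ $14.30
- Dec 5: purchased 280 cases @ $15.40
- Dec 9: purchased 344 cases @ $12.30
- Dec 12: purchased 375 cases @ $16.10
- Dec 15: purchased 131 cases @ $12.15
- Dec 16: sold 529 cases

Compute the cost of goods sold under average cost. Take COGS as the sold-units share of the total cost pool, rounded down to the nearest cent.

Dec 16, sell 529: 529/1425 × $21,321.60 → $7,915.17
Ending inventory (cost pool remaining) = $13,406.43
Check: goods available $21,321.60 = COGS $7,915.17 + ending $13,406.43

COGS = $7,915.17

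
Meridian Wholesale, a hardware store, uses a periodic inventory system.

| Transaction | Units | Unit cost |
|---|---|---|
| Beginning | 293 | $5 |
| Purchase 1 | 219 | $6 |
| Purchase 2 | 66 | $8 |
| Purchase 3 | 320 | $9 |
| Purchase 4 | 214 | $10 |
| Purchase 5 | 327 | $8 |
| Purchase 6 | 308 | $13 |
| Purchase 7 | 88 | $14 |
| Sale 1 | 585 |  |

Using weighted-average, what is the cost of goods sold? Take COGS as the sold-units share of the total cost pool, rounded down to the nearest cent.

COGS = $5,157.88

Sale 1, sell 585: 585/1835 × $16,179.00 → $5,157.88
Ending inventory (cost pool remaining) = $11,021.12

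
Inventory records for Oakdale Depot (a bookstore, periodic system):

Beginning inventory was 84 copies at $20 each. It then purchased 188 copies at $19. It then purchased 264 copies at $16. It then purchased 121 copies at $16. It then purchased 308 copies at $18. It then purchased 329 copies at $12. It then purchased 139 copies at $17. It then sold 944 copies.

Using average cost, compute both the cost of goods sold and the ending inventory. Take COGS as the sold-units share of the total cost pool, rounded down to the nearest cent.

Sale 1, sell 944: 944/1433 × $23,267.00 → $15,327.31
Ending inventory (cost pool remaining) = $7,939.69

COGS = $15,327.31; ending inventory = $7,939.69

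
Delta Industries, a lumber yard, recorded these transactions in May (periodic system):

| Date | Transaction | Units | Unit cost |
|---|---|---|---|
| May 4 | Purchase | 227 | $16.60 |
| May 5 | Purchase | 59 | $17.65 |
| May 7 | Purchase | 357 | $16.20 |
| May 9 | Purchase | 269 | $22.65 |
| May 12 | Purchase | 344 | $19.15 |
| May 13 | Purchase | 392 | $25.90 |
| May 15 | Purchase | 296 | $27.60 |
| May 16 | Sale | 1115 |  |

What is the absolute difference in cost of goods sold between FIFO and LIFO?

$6,216.70

FIFO COGS: 227 @ $16.60 + 59 @ $17.65 + 357 @ $16.20 + 269 @ $22.65 + 203 @ $19.15 = $20,573.25
LIFO COGS: 296 @ $27.60 + 392 @ $25.90 + 344 @ $19.15 + 83 @ $22.65 = $26,789.95
Difference = |$20,573.25 − $26,789.95| = $6,216.70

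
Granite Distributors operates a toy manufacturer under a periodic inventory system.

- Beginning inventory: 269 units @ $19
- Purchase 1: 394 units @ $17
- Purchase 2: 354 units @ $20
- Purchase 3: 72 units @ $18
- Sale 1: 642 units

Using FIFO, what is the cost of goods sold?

Sale 1 (642) [FIFO — oldest first]: 269 @ $19 + 373 @ $17 = $11,452
Ending inventory: 21 @ $17 + 354 @ $20 + 72 @ $18 = $8,733

COGS = $11,452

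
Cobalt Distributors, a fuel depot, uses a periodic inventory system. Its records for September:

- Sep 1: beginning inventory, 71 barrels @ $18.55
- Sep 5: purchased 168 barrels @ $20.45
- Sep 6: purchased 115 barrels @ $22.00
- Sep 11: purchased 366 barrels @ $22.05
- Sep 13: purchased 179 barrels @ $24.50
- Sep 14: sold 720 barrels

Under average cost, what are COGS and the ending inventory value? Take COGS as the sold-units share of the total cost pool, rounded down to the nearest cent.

Sep 14, sell 720: 720/899 × $19,738.45 → $15,808.32
Ending inventory (cost pool remaining) = $3,930.13

COGS = $15,808.32; ending inventory = $3,930.13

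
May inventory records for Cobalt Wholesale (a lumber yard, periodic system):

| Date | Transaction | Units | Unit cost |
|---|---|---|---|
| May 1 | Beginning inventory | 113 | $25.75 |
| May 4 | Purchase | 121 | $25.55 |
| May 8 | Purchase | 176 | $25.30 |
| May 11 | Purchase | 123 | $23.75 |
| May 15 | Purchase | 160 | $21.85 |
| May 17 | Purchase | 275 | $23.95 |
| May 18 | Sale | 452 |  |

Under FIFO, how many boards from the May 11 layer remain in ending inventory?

May 18, 452 sold [FIFO — oldest first]: 113 @ $25.75 + 121 @ $25.55 + 176 @ $25.30 + 42 @ $23.75 = $11,451.60
Ending inventory: 81 @ $23.75 + 160 @ $21.85 + 275 @ $23.95 = $12,006.00
Check: goods available $23,457.60 = COGS $11,451.60 + ending $12,006.00

81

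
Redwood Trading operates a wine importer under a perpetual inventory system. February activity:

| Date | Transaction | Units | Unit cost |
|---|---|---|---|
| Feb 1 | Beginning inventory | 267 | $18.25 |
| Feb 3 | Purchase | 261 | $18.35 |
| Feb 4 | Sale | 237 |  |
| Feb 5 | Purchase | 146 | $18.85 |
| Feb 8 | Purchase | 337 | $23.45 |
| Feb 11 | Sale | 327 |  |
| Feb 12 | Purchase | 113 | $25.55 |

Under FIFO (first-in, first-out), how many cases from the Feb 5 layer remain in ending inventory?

Feb 4, 237 sold [FIFO — oldest first]: 237 @ $18.25 = $4,325.25
Feb 11, 327 sold [FIFO — oldest first]: 30 @ $18.25 + 261 @ $18.35 + 36 @ $18.85 = $6,015.45
Total COGS = $4,325.25 + $6,015.45 = $10,340.70
Ending inventory: 110 @ $18.85 + 337 @ $23.45 + 113 @ $25.55 = $12,863.30

110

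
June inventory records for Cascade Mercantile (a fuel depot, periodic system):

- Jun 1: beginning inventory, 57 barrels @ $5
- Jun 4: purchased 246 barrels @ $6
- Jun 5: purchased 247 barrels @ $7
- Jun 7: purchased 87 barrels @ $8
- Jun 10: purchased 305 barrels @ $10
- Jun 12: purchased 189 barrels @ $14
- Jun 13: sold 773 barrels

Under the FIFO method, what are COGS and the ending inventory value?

Jun 13, 773 sold [FIFO — oldest first]: 57 @ $5 + 246 @ $6 + 247 @ $7 + 87 @ $8 + 136 @ $10 = $5,546
Ending inventory: 169 @ $10 + 189 @ $14 = $4,336

COGS = $5,546; ending inventory = $4,336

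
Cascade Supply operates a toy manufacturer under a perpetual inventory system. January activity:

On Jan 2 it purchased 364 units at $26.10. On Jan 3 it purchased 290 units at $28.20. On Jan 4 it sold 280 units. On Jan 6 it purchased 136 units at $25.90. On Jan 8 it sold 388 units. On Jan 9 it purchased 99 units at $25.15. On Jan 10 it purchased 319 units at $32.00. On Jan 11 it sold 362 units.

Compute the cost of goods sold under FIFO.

COGS = $28,202.65

Jan 4, 280 sold [FIFO — oldest first]: 280 @ $26.10 = $7,308.00
Jan 8, 388 sold [FIFO — oldest first]: 84 @ $26.10 + 290 @ $28.20 + 14 @ $25.90 = $10,733.00
Jan 11, 362 sold [FIFO — oldest first]: 122 @ $25.90 + 99 @ $25.15 + 141 @ $32.00 = $10,161.65
Total COGS = $7,308.00 + $10,733.00 + $10,161.65 = $28,202.65
Ending inventory: 178 @ $32.00 = $5,696.00
Check: goods available $33,898.65 = COGS $28,202.65 + ending $5,696.00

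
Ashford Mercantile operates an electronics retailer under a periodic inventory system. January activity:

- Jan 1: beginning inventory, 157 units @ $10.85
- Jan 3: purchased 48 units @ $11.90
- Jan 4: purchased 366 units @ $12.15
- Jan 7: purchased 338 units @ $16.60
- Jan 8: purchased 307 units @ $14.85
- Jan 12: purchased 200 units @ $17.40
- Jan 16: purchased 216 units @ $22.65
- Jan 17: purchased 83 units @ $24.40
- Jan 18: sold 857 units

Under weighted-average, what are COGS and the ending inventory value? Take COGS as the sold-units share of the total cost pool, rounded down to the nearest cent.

Jan 18, sell 857: 857/1715 × $27,288.90 → $13,636.49
Ending inventory (cost pool remaining) = $13,652.41

COGS = $13,636.49; ending inventory = $13,652.41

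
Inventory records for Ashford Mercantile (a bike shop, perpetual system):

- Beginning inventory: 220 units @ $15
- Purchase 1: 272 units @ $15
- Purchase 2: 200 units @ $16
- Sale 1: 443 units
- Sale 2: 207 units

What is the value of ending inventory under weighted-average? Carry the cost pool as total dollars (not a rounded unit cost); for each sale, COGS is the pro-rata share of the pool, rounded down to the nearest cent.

After Beginning: 220 on hand, pool $3,300.00 (≈ $15.0000 each)
After Purchase 1: 492 on hand, pool $7,380.00 (≈ $15.0000 each)
After Purchase 2: 692 on hand, pool $10,580.00 (≈ $15.2890 each)
Sale 1, sell 443: 443/692 × $10,580.00 → $6,773.03
Sale 2, sell 207: 207/249 × $3,806.97 → $3,164.83
Total COGS = $6,773.03 + $3,164.83 = $9,937.86
Ending inventory (cost pool remaining) = $642.14
Check: goods available $10,580.00 = COGS $9,937.86 + ending $642.14

Ending inventory = $642.14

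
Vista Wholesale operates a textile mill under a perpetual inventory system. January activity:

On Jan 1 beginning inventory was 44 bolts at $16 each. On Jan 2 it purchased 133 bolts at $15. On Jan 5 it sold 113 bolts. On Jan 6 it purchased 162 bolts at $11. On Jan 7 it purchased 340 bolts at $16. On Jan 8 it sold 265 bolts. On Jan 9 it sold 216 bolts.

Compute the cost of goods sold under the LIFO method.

COGS = $8,686

Jan 5, 113 sold [LIFO — newest first]: 113 @ $15 = $1,695
Jan 8, 265 sold [LIFO — newest first]: 265 @ $16 = $4,240
Jan 9, 216 sold [LIFO — newest first]: 75 @ $16 + 141 @ $11 = $2,751
Total COGS = $1,695 + $4,240 + $2,751 = $8,686
Ending inventory: 44 @ $16 + 20 @ $15 + 21 @ $11 = $1,235
Check: goods available $9,921 = COGS $8,686 + ending $1,235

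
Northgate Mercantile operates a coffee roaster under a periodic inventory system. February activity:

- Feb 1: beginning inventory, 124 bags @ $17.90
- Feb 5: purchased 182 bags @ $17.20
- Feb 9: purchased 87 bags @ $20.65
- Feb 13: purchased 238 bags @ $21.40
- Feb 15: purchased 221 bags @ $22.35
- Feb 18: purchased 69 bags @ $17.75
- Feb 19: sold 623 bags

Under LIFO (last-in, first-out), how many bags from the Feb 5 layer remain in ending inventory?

174

Feb 19, 623 sold [LIFO — newest first]: 69 @ $17.75 + 221 @ $22.35 + 238 @ $21.40 + 87 @ $20.65 + 8 @ $17.20 = $13,191.45
Ending inventory: 124 @ $17.90 + 174 @ $17.20 = $5,212.40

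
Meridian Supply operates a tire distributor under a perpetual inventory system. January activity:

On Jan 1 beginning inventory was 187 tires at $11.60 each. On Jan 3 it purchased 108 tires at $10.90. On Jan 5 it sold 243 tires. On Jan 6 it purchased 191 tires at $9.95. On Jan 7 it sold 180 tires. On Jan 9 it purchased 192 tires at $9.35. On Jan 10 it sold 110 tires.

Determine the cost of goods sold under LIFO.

COGS = $5,562.70

Jan 5, 243 sold [LIFO — newest first]: 108 @ $10.90 + 135 @ $11.60 = $2,743.20
Jan 7, 180 sold [LIFO — newest first]: 180 @ $9.95 = $1,791.00
Jan 10, 110 sold [LIFO — newest first]: 110 @ $9.35 = $1,028.50
Total COGS = $2,743.20 + $1,791.00 + $1,028.50 = $5,562.70
Ending inventory: 52 @ $11.60 + 11 @ $9.95 + 82 @ $9.35 = $1,479.35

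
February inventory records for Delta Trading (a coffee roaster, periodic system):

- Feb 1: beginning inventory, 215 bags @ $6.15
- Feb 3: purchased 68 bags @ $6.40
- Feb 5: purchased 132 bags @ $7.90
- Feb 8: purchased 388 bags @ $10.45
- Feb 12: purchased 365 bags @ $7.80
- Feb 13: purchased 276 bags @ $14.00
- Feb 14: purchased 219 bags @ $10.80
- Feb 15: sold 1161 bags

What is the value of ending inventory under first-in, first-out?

Feb 15, 1161 sold [FIFO — oldest first]: 215 @ $6.15 + 68 @ $6.40 + 132 @ $7.90 + 388 @ $10.45 + 358 @ $7.80 = $9,647.25
Ending inventory: 7 @ $7.80 + 276 @ $14.00 + 219 @ $10.80 = $6,283.80
Check: goods available $15,931.05 = COGS $9,647.25 + ending $6,283.80

Ending inventory = $6,283.80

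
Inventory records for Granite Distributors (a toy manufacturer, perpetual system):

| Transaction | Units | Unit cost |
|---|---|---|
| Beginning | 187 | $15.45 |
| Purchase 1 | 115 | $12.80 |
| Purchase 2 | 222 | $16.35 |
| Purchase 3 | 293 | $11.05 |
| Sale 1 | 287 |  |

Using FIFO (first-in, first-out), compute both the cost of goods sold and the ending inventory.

Sale 1 (287) [FIFO — oldest first]: 187 @ $15.45 + 100 @ $12.80 = $4,169.15
Ending inventory: 15 @ $12.80 + 222 @ $16.35 + 293 @ $11.05 = $7,059.35
Check: goods available $11,228.50 = COGS $4,169.15 + ending $7,059.35

COGS = $4,169.15; ending inventory = $7,059.35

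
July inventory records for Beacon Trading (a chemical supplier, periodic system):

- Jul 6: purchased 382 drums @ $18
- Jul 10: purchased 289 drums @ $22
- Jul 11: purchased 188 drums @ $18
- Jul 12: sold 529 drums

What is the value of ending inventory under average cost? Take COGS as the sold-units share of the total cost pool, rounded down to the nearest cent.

Jul 12, sell 529: 529/859 × $16,618.00 → $10,233.90
Ending inventory (cost pool remaining) = $6,384.10
Check: goods available $16,618.00 = COGS $10,233.90 + ending $6,384.10

Ending inventory = $6,384.10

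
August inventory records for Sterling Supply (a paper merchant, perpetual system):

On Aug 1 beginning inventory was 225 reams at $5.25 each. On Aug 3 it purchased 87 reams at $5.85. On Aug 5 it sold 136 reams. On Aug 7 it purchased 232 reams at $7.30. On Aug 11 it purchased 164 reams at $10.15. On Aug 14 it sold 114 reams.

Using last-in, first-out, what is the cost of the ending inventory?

Aug 5, 136 sold [LIFO — newest first]: 87 @ $5.85 + 49 @ $5.25 = $766.20
Aug 14, 114 sold [LIFO — newest first]: 114 @ $10.15 = $1,157.10
Total COGS = $766.20 + $1,157.10 = $1,923.30
Ending inventory: 176 @ $5.25 + 232 @ $7.30 + 50 @ $10.15 = $3,125.10
Check: goods available $5,048.40 = COGS $1,923.30 + ending $3,125.10

Ending inventory = $3,125.10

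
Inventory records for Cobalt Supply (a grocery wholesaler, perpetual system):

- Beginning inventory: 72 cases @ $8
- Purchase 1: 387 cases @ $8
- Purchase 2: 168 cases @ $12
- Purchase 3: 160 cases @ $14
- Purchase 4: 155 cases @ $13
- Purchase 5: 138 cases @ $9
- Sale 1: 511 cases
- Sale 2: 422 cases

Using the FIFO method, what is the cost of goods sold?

Sale 1 (511) [FIFO — oldest first]: 72 @ $8 + 387 @ $8 + 52 @ $12 = $4,296
Sale 2 (422) [FIFO — oldest first]: 116 @ $12 + 160 @ $14 + 146 @ $13 = $5,530
Total COGS = $4,296 + $5,530 = $9,826
Ending inventory: 9 @ $13 + 138 @ $9 = $1,359
Check: goods available $11,185 = COGS $9,826 + ending $1,359

COGS = $9,826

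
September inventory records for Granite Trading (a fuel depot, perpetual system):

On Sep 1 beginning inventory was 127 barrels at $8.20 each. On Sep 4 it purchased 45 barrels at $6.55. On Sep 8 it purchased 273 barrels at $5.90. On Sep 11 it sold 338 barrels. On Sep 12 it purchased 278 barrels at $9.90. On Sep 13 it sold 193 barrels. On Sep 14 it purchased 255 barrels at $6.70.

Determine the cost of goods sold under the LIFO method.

Sep 11, 338 sold [LIFO — newest first]: 273 @ $5.90 + 45 @ $6.55 + 20 @ $8.20 = $2,069.45
Sep 13, 193 sold [LIFO — newest first]: 193 @ $9.90 = $1,910.70
Total COGS = $2,069.45 + $1,910.70 = $3,980.15
Ending inventory: 107 @ $8.20 + 85 @ $9.90 + 255 @ $6.70 = $3,427.40

COGS = $3,980.15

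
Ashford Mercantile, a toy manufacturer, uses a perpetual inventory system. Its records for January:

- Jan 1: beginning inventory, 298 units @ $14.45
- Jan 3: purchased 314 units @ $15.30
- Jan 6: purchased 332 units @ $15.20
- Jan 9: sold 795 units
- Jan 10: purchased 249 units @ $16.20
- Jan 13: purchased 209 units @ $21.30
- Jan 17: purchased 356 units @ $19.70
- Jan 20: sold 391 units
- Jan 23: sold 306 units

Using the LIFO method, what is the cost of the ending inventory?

Jan 9, 795 sold [LIFO — newest first]: 332 @ $15.20 + 314 @ $15.30 + 149 @ $14.45 = $12,003.65
Jan 20, 391 sold [LIFO — newest first]: 356 @ $19.70 + 35 @ $21.30 = $7,758.70
Jan 23, 306 sold [LIFO — newest first]: 174 @ $21.30 + 132 @ $16.20 = $5,844.60
Total COGS = $12,003.65 + $7,758.70 + $5,844.60 = $25,606.95
Ending inventory: 149 @ $14.45 + 117 @ $16.20 = $4,048.45
Check: goods available $29,655.40 = COGS $25,606.95 + ending $4,048.45

Ending inventory = $4,048.45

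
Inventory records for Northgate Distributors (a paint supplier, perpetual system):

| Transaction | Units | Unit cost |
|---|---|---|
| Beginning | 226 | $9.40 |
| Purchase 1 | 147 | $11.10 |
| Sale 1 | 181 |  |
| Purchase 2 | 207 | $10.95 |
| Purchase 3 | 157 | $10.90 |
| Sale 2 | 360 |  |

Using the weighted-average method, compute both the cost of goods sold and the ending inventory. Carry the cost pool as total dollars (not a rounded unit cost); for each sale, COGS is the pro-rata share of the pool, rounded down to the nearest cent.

COGS = $5,650.17; ending inventory = $2,083.88

After Beginning: 226 on hand, pool $2,124.40 (≈ $9.4000 each)
After Purchase 1: 373 on hand, pool $3,756.10 (≈ $10.0700 each)
Sale 1, sell 181: 181/373 × $3,756.10 → $1,822.66
After Purchase 2: 399 on hand, pool $4,200.09 (≈ $10.5265 each)
After Purchase 3: 556 on hand, pool $5,911.39 (≈ $10.6320 each)
Sale 2, sell 360: 360/556 × $5,911.39 → $3,827.51
Total COGS = $1,822.66 + $3,827.51 = $5,650.17
Ending inventory (cost pool remaining) = $2,083.88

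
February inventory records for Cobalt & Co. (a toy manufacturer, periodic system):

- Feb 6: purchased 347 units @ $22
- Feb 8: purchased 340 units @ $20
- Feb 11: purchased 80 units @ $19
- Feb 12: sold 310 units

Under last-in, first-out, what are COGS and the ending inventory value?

COGS = $6,120; ending inventory = $9,834

Feb 12, 310 sold [LIFO — newest first]: 80 @ $19 + 230 @ $20 = $6,120
Ending inventory: 347 @ $22 + 110 @ $20 = $9,834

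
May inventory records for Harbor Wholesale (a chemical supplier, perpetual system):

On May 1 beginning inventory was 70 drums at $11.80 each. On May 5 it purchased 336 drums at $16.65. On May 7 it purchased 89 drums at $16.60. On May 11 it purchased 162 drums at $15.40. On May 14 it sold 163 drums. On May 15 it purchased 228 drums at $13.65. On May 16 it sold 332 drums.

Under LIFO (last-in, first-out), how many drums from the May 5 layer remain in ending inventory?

320

May 14, 163 sold [LIFO — newest first]: 162 @ $15.40 + 1 @ $16.60 = $2,511.40
May 16, 332 sold [LIFO — newest first]: 228 @ $13.65 + 88 @ $16.60 + 16 @ $16.65 = $4,839.40
Total COGS = $2,511.40 + $4,839.40 = $7,350.80
Ending inventory: 70 @ $11.80 + 320 @ $16.65 = $6,154.00
Check: goods available $13,504.80 = COGS $7,350.80 + ending $6,154.00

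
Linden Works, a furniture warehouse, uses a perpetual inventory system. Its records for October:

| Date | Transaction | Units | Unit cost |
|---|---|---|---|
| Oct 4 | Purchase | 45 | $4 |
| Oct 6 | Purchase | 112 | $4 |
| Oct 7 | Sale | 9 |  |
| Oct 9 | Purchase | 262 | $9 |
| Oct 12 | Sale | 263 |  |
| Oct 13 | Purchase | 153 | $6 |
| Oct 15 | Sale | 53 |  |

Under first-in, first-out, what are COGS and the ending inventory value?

Oct 7, 9 sold [FIFO — oldest first]: 9 @ $4 = $36
Oct 12, 263 sold [FIFO — oldest first]: 36 @ $4 + 112 @ $4 + 115 @ $9 = $1,627
Oct 15, 53 sold [FIFO — oldest first]: 53 @ $9 = $477
Total COGS = $36 + $1,627 + $477 = $2,140
Ending inventory: 94 @ $9 + 153 @ $6 = $1,764

COGS = $2,140; ending inventory = $1,764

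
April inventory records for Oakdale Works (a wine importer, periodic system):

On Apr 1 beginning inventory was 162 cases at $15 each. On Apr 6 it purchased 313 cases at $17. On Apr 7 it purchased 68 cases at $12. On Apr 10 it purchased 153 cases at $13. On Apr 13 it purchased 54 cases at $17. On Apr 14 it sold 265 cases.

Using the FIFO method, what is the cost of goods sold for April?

COGS = $4,181

Apr 14, 265 sold [FIFO — oldest first]: 162 @ $15 + 103 @ $17 = $4,181
Ending inventory: 210 @ $17 + 68 @ $12 + 153 @ $13 + 54 @ $17 = $7,293
Check: goods available $11,474 = COGS $4,181 + ending $7,293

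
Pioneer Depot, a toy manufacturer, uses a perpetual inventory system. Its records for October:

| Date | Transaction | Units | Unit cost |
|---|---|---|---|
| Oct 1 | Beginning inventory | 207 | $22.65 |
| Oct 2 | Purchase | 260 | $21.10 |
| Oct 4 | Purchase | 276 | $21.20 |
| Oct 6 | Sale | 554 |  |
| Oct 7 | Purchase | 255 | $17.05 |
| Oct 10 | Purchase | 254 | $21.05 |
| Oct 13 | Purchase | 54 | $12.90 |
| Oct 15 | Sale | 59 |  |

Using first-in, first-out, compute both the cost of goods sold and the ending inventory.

COGS = $13,269.75; ending inventory = $13,147.05

Oct 6, 554 sold [FIFO — oldest first]: 207 @ $22.65 + 260 @ $21.10 + 87 @ $21.20 = $12,018.95
Oct 15, 59 sold [FIFO — oldest first]: 59 @ $21.20 = $1,250.80
Total COGS = $12,018.95 + $1,250.80 = $13,269.75
Ending inventory: 130 @ $21.20 + 255 @ $17.05 + 254 @ $21.05 + 54 @ $12.90 = $13,147.05
Check: goods available $26,416.80 = COGS $13,269.75 + ending $13,147.05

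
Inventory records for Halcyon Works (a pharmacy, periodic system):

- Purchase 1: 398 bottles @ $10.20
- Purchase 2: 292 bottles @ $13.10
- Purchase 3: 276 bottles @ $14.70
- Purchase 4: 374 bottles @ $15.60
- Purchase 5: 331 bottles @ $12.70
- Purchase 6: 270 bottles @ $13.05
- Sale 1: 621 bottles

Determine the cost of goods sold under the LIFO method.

COGS = $8,039.20

Sale 1 (621) [LIFO — newest first]: 270 @ $13.05 + 331 @ $12.70 + 20 @ $15.60 = $8,039.20
Ending inventory: 398 @ $10.20 + 292 @ $13.10 + 276 @ $14.70 + 354 @ $15.60 = $17,464.40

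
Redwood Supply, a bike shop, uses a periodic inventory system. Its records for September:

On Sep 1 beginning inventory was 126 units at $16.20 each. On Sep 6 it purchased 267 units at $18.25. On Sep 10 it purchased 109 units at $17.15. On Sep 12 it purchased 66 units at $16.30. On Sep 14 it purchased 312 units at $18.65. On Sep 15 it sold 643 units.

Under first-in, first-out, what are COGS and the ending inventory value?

Sep 15, 643 sold [FIFO — oldest first]: 126 @ $16.20 + 267 @ $18.25 + 109 @ $17.15 + 66 @ $16.30 + 75 @ $18.65 = $11,257.85
Ending inventory: 237 @ $18.65 = $4,420.05

COGS = $11,257.85; ending inventory = $4,420.05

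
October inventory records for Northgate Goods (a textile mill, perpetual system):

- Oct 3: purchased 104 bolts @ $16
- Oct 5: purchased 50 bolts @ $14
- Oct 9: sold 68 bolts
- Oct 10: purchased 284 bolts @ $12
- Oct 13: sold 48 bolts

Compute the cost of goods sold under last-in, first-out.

Oct 9, 68 sold [LIFO — newest first]: 50 @ $14 + 18 @ $16 = $988
Oct 13, 48 sold [LIFO — newest first]: 48 @ $12 = $576
Total COGS = $988 + $576 = $1,564
Ending inventory: 86 @ $16 + 236 @ $12 = $4,208

COGS = $1,564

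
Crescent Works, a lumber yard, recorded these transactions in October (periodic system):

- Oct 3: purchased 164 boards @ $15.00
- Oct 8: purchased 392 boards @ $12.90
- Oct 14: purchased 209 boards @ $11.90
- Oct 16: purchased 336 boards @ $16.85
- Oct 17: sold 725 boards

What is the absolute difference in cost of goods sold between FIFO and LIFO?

$942.80

FIFO COGS: 164 @ $15.00 + 392 @ $12.90 + 169 @ $11.90 = $9,527.90
LIFO COGS: 336 @ $16.85 + 209 @ $11.90 + 180 @ $12.90 = $10,470.70
Difference = |$9,527.90 − $10,470.70| = $942.80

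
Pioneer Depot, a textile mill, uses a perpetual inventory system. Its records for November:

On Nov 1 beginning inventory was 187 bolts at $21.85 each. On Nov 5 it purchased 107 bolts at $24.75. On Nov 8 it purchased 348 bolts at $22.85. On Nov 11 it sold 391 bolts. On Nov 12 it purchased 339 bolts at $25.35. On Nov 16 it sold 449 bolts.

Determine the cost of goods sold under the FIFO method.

Nov 11, 391 sold [FIFO — oldest first]: 187 @ $21.85 + 107 @ $24.75 + 97 @ $22.85 = $8,950.65
Nov 16, 449 sold [FIFO — oldest first]: 251 @ $22.85 + 198 @ $25.35 = $10,754.65
Total COGS = $8,950.65 + $10,754.65 = $19,705.30
Ending inventory: 141 @ $25.35 = $3,574.35
Check: goods available $23,279.65 = COGS $19,705.30 + ending $3,574.35

COGS = $19,705.30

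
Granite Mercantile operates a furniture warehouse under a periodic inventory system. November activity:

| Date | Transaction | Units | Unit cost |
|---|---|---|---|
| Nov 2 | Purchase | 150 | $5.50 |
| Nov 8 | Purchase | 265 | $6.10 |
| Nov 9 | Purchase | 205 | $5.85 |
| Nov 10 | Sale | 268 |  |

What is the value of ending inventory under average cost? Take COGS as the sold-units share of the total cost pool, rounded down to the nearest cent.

Nov 10, sell 268: 268/620 × $3,640.75 → $1,573.74
Ending inventory (cost pool remaining) = $2,067.01

Ending inventory = $2,067.01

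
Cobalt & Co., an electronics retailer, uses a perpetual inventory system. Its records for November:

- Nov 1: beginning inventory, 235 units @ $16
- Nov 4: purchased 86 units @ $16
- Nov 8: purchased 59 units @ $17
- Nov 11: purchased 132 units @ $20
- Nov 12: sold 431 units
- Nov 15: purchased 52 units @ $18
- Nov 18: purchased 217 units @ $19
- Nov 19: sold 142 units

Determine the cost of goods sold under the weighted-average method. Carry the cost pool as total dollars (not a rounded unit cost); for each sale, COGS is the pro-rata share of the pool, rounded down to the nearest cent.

After Nov 1: 235 on hand, pool $3,760.00 (≈ $16.0000 each)
After Nov 4: 321 on hand, pool $5,136.00 (≈ $16.0000 each)
After Nov 8: 380 on hand, pool $6,139.00 (≈ $16.1553 each)
After Nov 11: 512 on hand, pool $8,779.00 (≈ $17.1465 each)
Nov 12, sell 431: 431/512 × $8,779.00 → $7,390.13
After Nov 15: 133 on hand, pool $2,324.87 (≈ $17.4802 each)
After Nov 18: 350 on hand, pool $6,447.87 (≈ $18.4225 each)
Nov 19, sell 142: 142/350 × $6,447.87 → $2,615.99
Total COGS = $7,390.13 + $2,615.99 = $10,006.12
Ending inventory (cost pool remaining) = $3,831.88
Check: goods available $13,838.00 = COGS $10,006.12 + ending $3,831.88

COGS = $10,006.12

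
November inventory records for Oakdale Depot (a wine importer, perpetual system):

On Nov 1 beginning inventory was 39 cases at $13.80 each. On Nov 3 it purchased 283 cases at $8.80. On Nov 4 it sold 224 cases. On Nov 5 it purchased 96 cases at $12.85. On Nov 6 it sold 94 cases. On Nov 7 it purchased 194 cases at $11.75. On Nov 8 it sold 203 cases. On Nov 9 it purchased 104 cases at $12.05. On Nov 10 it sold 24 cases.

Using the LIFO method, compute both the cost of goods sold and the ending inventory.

COGS = $5,835.10; ending inventory = $1,959.80

Nov 4, 224 sold [LIFO — newest first]: 224 @ $8.80 = $1,971.20
Nov 6, 94 sold [LIFO — newest first]: 94 @ $12.85 = $1,207.90
Nov 8, 203 sold [LIFO — newest first]: 194 @ $11.75 + 2 @ $12.85 + 7 @ $8.80 = $2,366.80
Nov 10, 24 sold [LIFO — newest first]: 24 @ $12.05 = $289.20
Total COGS = $1,971.20 + $1,207.90 + $2,366.80 + $289.20 = $5,835.10
Ending inventory: 39 @ $13.80 + 52 @ $8.80 + 80 @ $12.05 = $1,959.80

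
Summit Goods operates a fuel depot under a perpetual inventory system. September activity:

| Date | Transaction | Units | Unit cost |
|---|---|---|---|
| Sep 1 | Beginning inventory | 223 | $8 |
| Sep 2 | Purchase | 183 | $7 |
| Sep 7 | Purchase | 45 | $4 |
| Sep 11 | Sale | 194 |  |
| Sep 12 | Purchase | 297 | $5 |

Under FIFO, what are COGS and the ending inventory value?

COGS = $1,552; ending inventory = $3,178

Sep 11, 194 sold [FIFO — oldest first]: 194 @ $8 = $1,552
Ending inventory: 29 @ $8 + 183 @ $7 + 45 @ $4 + 297 @ $5 = $3,178
Check: goods available $4,730 = COGS $1,552 + ending $3,178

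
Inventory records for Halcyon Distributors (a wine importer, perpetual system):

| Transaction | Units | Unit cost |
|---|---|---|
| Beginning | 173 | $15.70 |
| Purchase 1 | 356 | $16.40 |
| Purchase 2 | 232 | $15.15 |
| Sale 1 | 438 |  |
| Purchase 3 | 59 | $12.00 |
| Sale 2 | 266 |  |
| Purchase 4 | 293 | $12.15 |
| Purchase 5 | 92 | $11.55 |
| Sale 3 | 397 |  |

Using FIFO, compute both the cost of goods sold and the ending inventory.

COGS = $16,191.45; ending inventory = $1,208.40

Sale 1 (438) [FIFO — oldest first]: 173 @ $15.70 + 265 @ $16.40 = $7,062.10
Sale 2 (266) [FIFO — oldest first]: 91 @ $16.40 + 175 @ $15.15 = $4,143.65
Sale 3 (397) [FIFO — oldest first]: 57 @ $15.15 + 59 @ $12.00 + 281 @ $12.15 = $4,985.70
Total COGS = $7,062.10 + $4,143.65 + $4,985.70 = $16,191.45
Ending inventory: 12 @ $12.15 + 92 @ $11.55 = $1,208.40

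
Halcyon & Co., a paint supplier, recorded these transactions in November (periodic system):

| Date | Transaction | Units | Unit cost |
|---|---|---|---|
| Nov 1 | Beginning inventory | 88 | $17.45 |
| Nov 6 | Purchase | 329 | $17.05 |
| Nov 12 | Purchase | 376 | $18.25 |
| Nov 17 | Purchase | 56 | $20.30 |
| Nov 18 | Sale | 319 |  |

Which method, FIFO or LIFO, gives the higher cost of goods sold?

LIFO

FIFO COGS: 88 @ $17.45 + 231 @ $17.05 = $5,474.15
LIFO COGS: 56 @ $20.30 + 263 @ $18.25 = $5,936.55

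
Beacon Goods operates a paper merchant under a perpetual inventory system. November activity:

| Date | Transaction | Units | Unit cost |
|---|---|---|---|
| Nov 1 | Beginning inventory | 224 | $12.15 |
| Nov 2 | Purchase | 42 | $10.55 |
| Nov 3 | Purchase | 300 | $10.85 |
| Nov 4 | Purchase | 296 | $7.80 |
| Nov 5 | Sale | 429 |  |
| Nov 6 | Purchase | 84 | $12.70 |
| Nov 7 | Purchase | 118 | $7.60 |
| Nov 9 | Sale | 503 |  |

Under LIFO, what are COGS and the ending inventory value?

Nov 5, 429 sold [LIFO — newest first]: 296 @ $7.80 + 133 @ $10.85 = $3,751.85
Nov 9, 503 sold [LIFO — newest first]: 118 @ $7.60 + 84 @ $12.70 + 167 @ $10.85 + 42 @ $10.55 + 92 @ $12.15 = $5,336.45
Total COGS = $3,751.85 + $5,336.45 = $9,088.30
Ending inventory: 132 @ $12.15 = $1,603.80
Check: goods available $10,692.10 = COGS $9,088.30 + ending $1,603.80

COGS = $9,088.30; ending inventory = $1,603.80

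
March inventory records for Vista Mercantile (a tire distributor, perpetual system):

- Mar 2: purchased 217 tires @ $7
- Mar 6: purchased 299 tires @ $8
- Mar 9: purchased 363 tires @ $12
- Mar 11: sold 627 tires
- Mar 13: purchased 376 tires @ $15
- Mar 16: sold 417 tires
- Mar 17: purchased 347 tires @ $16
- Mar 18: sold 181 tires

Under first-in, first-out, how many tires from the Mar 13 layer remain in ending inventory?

Mar 11, 627 sold [FIFO — oldest first]: 217 @ $7 + 299 @ $8 + 111 @ $12 = $5,243
Mar 16, 417 sold [FIFO — oldest first]: 252 @ $12 + 165 @ $15 = $5,499
Mar 18, 181 sold [FIFO — oldest first]: 181 @ $15 = $2,715
Total COGS = $5,243 + $5,499 + $2,715 = $13,457
Ending inventory: 30 @ $15 + 347 @ $16 = $6,002

30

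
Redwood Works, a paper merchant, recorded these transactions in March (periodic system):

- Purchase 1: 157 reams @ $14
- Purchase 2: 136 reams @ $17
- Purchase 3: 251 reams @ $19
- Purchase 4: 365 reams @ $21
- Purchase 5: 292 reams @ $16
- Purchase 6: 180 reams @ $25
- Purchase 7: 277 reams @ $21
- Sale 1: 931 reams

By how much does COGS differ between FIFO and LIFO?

$1,515

FIFO COGS: 157 @ $14 + 136 @ $17 + 251 @ $19 + 365 @ $21 + 22 @ $16 = $17,296
LIFO COGS: 277 @ $21 + 180 @ $25 + 292 @ $16 + 182 @ $21 = $18,811
Difference = |$17,296 − $18,811| = $1,515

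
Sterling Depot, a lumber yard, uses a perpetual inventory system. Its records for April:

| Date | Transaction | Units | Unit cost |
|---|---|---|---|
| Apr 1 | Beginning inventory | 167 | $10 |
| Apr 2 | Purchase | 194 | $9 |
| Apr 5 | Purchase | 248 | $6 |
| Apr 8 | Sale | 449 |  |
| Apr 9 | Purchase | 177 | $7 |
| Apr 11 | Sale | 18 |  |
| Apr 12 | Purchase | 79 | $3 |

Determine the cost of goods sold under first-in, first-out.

COGS = $4,052

Apr 8, 449 sold [FIFO — oldest first]: 167 @ $10 + 194 @ $9 + 88 @ $6 = $3,944
Apr 11, 18 sold [FIFO — oldest first]: 18 @ $6 = $108
Total COGS = $3,944 + $108 = $4,052
Ending inventory: 142 @ $6 + 177 @ $7 + 79 @ $3 = $2,328
Check: goods available $6,380 = COGS $4,052 + ending $2,328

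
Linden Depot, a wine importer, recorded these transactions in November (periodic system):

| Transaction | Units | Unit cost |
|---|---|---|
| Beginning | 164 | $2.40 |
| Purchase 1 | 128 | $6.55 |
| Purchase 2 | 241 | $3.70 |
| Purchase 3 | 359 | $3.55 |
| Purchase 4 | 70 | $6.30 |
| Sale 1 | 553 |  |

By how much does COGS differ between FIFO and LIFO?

$20.45

FIFO COGS: 164 @ $2.40 + 128 @ $6.55 + 241 @ $3.70 + 20 @ $3.55 = $2,194.70
LIFO COGS: 70 @ $6.30 + 359 @ $3.55 + 124 @ $3.70 = $2,174.25
Difference = |$2,194.70 − $2,174.25| = $20.45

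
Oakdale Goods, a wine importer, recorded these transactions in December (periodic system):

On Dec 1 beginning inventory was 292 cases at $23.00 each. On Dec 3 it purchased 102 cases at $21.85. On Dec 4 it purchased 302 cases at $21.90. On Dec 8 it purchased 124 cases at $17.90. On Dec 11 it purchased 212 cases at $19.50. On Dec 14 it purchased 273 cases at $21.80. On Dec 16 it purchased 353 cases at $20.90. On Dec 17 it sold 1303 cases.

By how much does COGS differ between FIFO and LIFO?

FIFO COGS: 292 @ $23.00 + 102 @ $21.85 + 302 @ $21.90 + 124 @ $17.90 + 212 @ $19.50 + 271 @ $21.80 = $27,819.90
LIFO COGS: 353 @ $20.90 + 273 @ $21.80 + 212 @ $19.50 + 124 @ $17.90 + 302 @ $21.90 + 39 @ $21.85 = $27,148.65
Difference = |$27,819.90 − $27,148.65| = $671.25

$671.25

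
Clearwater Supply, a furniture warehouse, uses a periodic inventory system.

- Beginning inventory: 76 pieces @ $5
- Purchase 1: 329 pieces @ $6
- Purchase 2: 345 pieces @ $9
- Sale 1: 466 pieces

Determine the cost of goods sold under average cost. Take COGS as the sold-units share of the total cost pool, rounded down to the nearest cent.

Sale 1, sell 466: 466/750 × $5,459.00 → $3,391.85
Ending inventory (cost pool remaining) = $2,067.15
Check: goods available $5,459.00 = COGS $3,391.85 + ending $2,067.15

COGS = $3,391.85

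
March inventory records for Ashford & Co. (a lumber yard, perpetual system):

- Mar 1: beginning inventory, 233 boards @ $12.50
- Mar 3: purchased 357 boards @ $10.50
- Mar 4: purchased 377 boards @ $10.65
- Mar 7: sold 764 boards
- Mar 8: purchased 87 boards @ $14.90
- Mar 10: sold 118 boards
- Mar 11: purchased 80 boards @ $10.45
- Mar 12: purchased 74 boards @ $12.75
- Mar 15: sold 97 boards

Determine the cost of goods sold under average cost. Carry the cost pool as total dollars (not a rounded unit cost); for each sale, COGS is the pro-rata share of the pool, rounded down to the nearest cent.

After Mar 1: 233 on hand, pool $2,912.50 (≈ $12.5000 each)
After Mar 3: 590 on hand, pool $6,661.00 (≈ $11.2898 each)
After Mar 4: 967 on hand, pool $10,676.05 (≈ $11.0404 each)
Mar 7, sell 764: 764/967 × $10,676.05 → $8,434.85
After Mar 8: 290 on hand, pool $3,537.50 (≈ $12.1983 each)
Mar 10, sell 118: 118/290 × $3,537.50 → $1,439.39
After Mar 11: 252 on hand, pool $2,934.11 (≈ $11.6433 each)
After Mar 12: 326 on hand, pool $3,877.61 (≈ $11.8945 each)
Mar 15, sell 97: 97/326 × $3,877.61 → $1,153.76
Total COGS = $8,434.85 + $1,439.39 + $1,153.76 = $11,028.00
Ending inventory (cost pool remaining) = $2,723.85
Check: goods available $13,751.85 = COGS $11,028.00 + ending $2,723.85

COGS = $11,028.00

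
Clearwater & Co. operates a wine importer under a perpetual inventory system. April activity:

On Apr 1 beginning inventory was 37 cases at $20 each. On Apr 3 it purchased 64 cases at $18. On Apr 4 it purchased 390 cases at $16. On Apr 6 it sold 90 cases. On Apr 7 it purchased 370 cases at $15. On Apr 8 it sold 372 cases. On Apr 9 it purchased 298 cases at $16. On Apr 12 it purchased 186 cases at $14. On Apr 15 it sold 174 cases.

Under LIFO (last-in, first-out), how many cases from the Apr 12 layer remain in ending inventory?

12

Apr 6, 90 sold [LIFO — newest first]: 90 @ $16 = $1,440
Apr 8, 372 sold [LIFO — newest first]: 370 @ $15 + 2 @ $16 = $5,582
Apr 15, 174 sold [LIFO — newest first]: 174 @ $14 = $2,436
Total COGS = $1,440 + $5,582 + $2,436 = $9,458
Ending inventory: 37 @ $20 + 64 @ $18 + 298 @ $16 + 298 @ $16 + 12 @ $14 = $11,596
Check: goods available $21,054 = COGS $9,458 + ending $11,596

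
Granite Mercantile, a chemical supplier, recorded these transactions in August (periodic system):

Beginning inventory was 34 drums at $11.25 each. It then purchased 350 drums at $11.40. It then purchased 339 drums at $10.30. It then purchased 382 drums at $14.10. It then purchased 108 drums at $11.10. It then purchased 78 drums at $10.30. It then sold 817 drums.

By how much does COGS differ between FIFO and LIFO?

$763.50

FIFO COGS: 34 @ $11.25 + 350 @ $11.40 + 339 @ $10.30 + 94 @ $14.10 = $9,189.60
LIFO COGS: 78 @ $10.30 + 108 @ $11.10 + 382 @ $14.10 + 249 @ $10.30 = $9,953.10
Difference = |$9,189.60 − $9,953.10| = $763.50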